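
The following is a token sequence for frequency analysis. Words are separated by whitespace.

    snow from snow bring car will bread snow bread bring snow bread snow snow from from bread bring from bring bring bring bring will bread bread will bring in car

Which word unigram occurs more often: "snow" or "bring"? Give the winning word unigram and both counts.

"snow": 6 occurrences
"bring": 8 occurrences

"bring" (8 vs 6)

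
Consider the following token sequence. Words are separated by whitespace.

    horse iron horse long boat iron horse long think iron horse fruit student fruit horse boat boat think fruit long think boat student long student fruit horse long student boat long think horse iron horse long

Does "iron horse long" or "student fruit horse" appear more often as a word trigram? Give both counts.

"iron horse long" (3 vs 2)

"iron horse long": 3 occurrences
"student fruit horse": 2 occurrences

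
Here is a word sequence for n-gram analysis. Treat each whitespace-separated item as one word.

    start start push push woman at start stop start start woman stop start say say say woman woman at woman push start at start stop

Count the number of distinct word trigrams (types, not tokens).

25 tokens → 23 trigram windows in total.
Repeated trigrams (each contributes count−1 duplicates):
  at start stop: 2
1 duplicate windows → 23 − 1 = 22 distinct.

22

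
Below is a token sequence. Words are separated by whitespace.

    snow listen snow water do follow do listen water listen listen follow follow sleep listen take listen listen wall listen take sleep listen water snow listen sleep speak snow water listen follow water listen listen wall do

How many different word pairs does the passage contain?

25

37 tokens → 36 bigram windows in total.
Repeated bigrams (each contributes count−1 duplicates):
  listen listen: 3
  water listen: 3
  listen follow: 2
  listen take: 2
  listen wall: 2
  listen water: 2
  sleep listen: 2
  snow listen: 2
  … (1 more repeated)
11 duplicate windows → 36 − 11 = 25 distinct.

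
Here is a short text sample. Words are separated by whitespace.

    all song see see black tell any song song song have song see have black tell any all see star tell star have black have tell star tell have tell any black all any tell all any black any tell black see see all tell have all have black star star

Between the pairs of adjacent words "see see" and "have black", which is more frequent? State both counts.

"see see": 2 occurrences
"have black": 3 occurrences

"have black" (3 vs 2)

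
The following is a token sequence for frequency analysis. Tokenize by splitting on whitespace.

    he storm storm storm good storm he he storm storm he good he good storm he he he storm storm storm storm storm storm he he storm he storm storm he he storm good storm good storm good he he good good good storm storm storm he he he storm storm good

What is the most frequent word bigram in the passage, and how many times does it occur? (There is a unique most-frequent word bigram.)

Bigram frequencies (highest first):
  storm storm: 12
  he he: 8
  he storm: 7
  storm he: 7
  storm good: 5
  good storm: 5
  … (3 more, each ≤ 3)

"storm storm", 12 times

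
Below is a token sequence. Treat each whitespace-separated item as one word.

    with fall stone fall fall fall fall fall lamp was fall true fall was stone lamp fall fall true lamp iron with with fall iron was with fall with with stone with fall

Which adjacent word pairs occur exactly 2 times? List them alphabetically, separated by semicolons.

fall true; with with

Bigram counts meeting the condition (exactly 2 times):
  fall true: 2
  with with: 2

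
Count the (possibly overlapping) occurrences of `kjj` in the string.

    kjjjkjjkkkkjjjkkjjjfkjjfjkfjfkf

Sliding a length-3 window over the 31 characters (29 positions):
  position 1–3: kjj
  position 5–7: kjj
  position 11–13: kjj
  position 16–18: kjj
  position 21–23: kjj

5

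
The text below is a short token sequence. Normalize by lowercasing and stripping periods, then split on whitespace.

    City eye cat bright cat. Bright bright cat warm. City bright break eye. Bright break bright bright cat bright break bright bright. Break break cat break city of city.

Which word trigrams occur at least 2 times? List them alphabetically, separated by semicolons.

Trigram counts meeting the condition (at least 2 times):
  break bright bright: 2
  bright break bright: 2
  bright bright cat: 2
  bright cat bright: 2

break bright bright; bright break bright; bright bright cat; bright cat bright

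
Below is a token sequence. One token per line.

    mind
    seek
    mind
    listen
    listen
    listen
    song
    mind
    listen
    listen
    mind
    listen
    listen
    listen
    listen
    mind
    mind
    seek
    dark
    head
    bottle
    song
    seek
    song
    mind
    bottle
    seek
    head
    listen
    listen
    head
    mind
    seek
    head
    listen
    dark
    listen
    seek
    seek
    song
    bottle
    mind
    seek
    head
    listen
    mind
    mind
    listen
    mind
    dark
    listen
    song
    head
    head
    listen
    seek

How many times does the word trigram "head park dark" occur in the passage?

Scanning the 54 overlapping trigram windows for "head park dark":
  (none found)

0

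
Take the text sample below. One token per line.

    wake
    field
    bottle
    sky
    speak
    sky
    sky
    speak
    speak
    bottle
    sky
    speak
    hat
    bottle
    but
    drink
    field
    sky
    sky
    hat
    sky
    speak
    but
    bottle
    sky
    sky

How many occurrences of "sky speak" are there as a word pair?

4

Scanning the 25 overlapping bigram windows for "sky speak":
  position 4–5: sky speak
  position 7–8: sky speak
  position 11–12: sky speak
  position 21–22: sky speak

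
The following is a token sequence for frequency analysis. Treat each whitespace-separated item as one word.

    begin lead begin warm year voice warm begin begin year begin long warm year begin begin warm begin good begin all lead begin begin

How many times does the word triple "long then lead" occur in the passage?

0

Scanning the 22 overlapping trigram windows for "long then lead":
  (none found)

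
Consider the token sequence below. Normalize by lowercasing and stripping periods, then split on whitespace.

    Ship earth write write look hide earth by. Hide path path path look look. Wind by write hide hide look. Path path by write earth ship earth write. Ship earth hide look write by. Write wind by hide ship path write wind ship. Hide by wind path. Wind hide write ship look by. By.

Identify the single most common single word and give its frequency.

"write", 9 times

Unigram frequencies (highest first):
  write: 9
  hide: 8
  by: 8
  path: 7
  ship: 6
  look: 6
  … (2 more, each ≤ 5)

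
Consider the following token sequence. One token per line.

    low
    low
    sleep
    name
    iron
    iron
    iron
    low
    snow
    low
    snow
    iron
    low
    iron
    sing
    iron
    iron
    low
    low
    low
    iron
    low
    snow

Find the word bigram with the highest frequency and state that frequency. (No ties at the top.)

Bigram frequencies (highest first):
  iron low: 4
  low low: 3
  iron iron: 3
  low snow: 3
  low iron: 2
  low sleep: 1
  … (6 more, each ≤ 1)

"iron low", 4 times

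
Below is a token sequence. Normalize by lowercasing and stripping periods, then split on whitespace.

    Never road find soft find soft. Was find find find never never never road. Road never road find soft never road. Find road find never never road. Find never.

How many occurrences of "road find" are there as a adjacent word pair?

5

Scanning the 28 overlapping bigram windows for "road find":
  position 2–3: road find
  position 17–18: road find
  position 21–22: road find
  position 23–24: road find
  position 27–28: road find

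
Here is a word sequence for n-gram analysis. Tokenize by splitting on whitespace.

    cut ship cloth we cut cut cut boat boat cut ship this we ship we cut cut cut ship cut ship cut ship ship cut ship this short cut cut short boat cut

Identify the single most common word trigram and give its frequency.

"ship cut ship", 3 times

Trigram frequencies (highest first):
  ship cut ship: 3
  we cut cut: 2
  cut cut cut: 2
  cut ship this: 2
  cut ship cut: 2
  cut ship cloth: 1
  … (19 more, each ≤ 1)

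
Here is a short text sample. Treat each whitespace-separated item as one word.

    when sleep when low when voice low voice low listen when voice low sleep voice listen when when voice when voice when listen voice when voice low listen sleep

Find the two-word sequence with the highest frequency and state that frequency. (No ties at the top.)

"when voice", 5 times

Bigram frequencies (highest first):
  when voice: 5
  voice low: 4
  voice when: 3
  low listen: 2
  listen when: 2
  when sleep: 1
  … (11 more, each ≤ 1)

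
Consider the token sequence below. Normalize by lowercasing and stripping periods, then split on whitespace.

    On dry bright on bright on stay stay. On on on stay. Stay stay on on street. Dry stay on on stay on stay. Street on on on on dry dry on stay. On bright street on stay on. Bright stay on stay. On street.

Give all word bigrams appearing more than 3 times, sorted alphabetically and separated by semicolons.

Bigram counts meeting the condition (more than 3 times):
  on on: 7
  on stay: 7
  stay on: 8

on on; on stay; stay on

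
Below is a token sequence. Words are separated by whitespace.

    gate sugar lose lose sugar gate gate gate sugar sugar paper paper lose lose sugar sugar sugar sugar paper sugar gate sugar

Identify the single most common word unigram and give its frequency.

"sugar", 10 times

Unigram frequencies (highest first):
  sugar: 10
  gate: 5
  lose: 4
  paper: 3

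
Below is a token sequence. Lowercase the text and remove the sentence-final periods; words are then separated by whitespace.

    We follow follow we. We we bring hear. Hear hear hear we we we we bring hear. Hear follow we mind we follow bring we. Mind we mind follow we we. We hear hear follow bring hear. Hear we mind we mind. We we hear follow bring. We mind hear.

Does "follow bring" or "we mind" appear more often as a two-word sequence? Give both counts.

"we mind" (6 vs 3)

"follow bring": 3 occurrences
"we mind": 6 occurrences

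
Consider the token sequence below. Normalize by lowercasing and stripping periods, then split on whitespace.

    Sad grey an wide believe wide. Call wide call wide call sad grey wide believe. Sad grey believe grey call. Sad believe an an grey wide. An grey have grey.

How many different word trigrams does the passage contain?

30 tokens → 28 trigram windows in total.
Repeated trigrams (each contributes count−1 duplicates):
  call wide call: 2
  wide call wide: 2
2 duplicate windows → 28 − 2 = 26 distinct.

26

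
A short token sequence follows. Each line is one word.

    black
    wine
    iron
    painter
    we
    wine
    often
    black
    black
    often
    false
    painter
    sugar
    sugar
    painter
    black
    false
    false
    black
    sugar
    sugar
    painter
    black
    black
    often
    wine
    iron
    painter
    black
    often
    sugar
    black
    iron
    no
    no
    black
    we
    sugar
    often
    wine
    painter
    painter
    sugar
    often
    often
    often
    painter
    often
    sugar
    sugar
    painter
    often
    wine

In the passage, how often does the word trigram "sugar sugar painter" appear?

Scanning the 51 overlapping trigram windows for "sugar sugar painter":
  position 13–15: sugar sugar painter
  position 20–22: sugar sugar painter
  position 49–51: sugar sugar painter

3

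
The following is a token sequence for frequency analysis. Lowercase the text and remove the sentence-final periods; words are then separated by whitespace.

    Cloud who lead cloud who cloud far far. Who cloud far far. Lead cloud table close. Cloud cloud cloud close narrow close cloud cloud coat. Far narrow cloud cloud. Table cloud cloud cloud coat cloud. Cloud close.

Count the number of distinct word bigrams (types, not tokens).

21

37 tokens → 36 bigram windows in total.
Repeated bigrams (each contributes count−1 duplicates):
  cloud cloud: 7
  close cloud: 2
  cloud close: 2
  cloud coat: 2
  cloud far: 2
  cloud table: 2
  cloud who: 2
  far far: 2
  … (2 more repeated)
15 duplicate windows → 36 − 15 = 21 distinct.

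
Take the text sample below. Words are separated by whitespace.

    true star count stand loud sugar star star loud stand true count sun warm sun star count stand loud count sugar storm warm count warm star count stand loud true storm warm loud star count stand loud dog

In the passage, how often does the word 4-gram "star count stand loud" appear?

4

Scanning the 35 overlapping 4-gram windows for "star count stand loud":
  position 2–5: star count stand loud
  position 16–19: star count stand loud
  position 26–29: star count stand loud
  position 34–37: star count stand loud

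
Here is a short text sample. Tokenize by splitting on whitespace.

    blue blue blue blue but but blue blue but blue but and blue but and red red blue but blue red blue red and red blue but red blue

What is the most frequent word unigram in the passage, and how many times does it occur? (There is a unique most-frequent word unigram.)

"blue", 13 times

Unigram frequencies (highest first):
  blue: 13
  but: 7
  red: 6
  and: 3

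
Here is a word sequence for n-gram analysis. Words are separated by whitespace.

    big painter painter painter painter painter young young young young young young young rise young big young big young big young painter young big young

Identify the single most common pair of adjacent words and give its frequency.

"young young", 6 times

Bigram frequencies (highest first):
  young young: 6
  painter painter: 4
  young big: 4
  big young: 4
  painter young: 2
  big painter: 1
  … (3 more, each ≤ 1)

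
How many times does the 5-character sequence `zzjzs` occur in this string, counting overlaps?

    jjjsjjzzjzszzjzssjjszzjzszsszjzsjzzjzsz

Sliding a length-5 window over the 39 characters (35 positions):
  position 7–11: zzjzs
  position 12–16: zzjzs
  position 21–25: zzjzs
  position 34–38: zzjzs

4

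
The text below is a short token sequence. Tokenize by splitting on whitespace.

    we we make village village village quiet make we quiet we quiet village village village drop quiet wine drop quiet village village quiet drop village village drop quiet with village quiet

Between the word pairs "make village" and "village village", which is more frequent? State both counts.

"village village" (6 vs 1)

"make village": 1 occurrence
"village village": 6 occurrences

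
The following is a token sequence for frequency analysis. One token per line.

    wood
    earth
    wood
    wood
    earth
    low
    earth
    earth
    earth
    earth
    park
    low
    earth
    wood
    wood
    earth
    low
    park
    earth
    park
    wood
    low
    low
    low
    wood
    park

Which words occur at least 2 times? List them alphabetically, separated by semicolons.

Unigram counts meeting the condition (at least 2 times):
  earth: 9
  low: 6
  park: 4
  wood: 7

earth; low; park; wood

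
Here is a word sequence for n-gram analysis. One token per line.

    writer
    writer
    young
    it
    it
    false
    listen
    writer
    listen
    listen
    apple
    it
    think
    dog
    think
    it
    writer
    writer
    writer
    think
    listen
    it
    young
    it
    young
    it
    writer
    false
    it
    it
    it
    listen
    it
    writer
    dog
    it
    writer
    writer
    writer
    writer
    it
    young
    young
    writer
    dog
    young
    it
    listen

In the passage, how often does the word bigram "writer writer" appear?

Scanning the 47 overlapping bigram windows for "writer writer":
  position 1–2: writer writer
  position 17–18: writer writer
  position 18–19: writer writer
  position 37–38: writer writer
  position 38–39: writer writer
  position 39–40: writer writer

6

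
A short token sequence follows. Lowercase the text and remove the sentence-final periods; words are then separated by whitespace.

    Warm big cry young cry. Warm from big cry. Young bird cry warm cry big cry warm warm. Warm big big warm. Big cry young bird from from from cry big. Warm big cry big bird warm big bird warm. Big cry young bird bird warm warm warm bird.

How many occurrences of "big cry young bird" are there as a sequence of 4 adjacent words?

Scanning the 46 overlapping 4-gram windows for "big cry young bird":
  position 8–11: big cry young bird
  position 23–26: big cry young bird
  position 41–44: big cry young bird

3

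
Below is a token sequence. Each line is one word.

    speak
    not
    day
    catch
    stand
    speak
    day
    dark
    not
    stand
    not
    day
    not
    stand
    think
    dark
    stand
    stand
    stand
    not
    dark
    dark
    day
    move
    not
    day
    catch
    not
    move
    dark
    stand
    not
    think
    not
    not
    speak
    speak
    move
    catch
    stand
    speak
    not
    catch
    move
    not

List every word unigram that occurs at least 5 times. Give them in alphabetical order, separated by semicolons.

dark; day; not; speak; stand

Unigram counts meeting the condition (at least 5 times):
  dark: 5
  day: 5
  not: 12
  speak: 5
  stand: 8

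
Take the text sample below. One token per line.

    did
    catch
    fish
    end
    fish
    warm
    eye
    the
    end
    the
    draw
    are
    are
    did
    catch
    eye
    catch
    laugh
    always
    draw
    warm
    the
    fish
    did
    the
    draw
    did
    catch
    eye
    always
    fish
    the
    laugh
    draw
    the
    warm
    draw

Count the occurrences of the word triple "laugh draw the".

Scanning the 35 overlapping trigram windows for "laugh draw the":
  position 33–35: laugh draw the

1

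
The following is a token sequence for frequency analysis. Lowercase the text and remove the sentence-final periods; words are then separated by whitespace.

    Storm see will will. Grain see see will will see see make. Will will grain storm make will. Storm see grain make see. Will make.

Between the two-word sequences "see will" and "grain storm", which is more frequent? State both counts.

"see will" (3 vs 1)

"see will": 3 occurrences
"grain storm": 1 occurrence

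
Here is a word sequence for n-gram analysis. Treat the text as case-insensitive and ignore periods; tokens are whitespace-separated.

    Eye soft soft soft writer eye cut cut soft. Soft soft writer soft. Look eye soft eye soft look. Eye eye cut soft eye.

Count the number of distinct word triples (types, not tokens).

19

24 tokens → 22 trigram windows in total.
Repeated trigrams (each contributes count−1 duplicates):
  soft look eye: 2
  soft soft soft: 2
  soft soft writer: 2
3 duplicate windows → 22 − 3 = 19 distinct.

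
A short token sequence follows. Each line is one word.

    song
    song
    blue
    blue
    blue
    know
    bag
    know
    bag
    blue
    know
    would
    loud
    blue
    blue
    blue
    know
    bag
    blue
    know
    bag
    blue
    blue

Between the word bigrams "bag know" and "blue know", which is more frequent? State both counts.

"bag know": 1 occurrence
"blue know": 4 occurrences

"blue know" (4 vs 1)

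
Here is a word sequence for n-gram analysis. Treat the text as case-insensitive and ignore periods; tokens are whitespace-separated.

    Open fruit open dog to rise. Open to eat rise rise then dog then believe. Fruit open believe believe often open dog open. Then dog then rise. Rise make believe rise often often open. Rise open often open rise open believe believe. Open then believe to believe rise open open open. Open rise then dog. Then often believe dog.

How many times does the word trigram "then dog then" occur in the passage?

Scanning the 57 overlapping trigram windows for "then dog then":
  position 12–14: then dog then
  position 24–26: then dog then
  position 54–56: then dog then

3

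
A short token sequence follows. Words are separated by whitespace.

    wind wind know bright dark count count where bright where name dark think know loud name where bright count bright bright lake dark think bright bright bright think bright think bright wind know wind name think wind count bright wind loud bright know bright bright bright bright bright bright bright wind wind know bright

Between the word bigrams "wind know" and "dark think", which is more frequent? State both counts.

"wind know" (3 vs 2)

"wind know": 3 occurrences
"dark think": 2 occurrences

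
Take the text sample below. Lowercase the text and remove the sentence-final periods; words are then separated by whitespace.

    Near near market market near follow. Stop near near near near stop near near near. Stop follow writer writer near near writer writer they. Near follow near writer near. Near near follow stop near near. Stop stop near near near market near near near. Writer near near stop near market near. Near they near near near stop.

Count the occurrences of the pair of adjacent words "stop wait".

Scanning the 56 overlapping bigram windows for "stop wait":
  (none found)

0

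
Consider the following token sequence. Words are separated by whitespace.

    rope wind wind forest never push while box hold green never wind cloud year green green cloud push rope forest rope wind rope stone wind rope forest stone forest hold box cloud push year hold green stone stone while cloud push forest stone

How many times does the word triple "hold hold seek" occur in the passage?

Scanning the 41 overlapping trigram windows for "hold hold seek":
  (none found)

0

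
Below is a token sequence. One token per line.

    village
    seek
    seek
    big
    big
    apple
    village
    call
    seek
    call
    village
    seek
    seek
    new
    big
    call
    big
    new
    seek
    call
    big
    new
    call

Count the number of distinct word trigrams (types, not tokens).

19

23 tokens → 21 trigram windows in total.
Repeated trigrams (each contributes count−1 duplicates):
  call big new: 2
  village seek seek: 2
2 duplicate windows → 21 − 2 = 19 distinct.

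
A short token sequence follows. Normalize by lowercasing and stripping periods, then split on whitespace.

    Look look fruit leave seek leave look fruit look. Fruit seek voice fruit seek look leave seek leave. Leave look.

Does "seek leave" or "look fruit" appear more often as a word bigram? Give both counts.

"look fruit" (3 vs 2)

"seek leave": 2 occurrences
"look fruit": 3 occurrences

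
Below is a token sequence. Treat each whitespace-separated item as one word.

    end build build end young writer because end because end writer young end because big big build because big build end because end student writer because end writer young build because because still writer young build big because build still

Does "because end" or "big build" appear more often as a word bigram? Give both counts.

"because end" (4 vs 2)

"because end": 4 occurrences
"big build": 2 occurrences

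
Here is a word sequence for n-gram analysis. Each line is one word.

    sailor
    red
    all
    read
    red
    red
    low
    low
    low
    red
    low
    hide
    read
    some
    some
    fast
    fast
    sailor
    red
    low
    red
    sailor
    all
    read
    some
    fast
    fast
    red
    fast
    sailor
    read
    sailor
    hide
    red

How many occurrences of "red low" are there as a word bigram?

Scanning the 33 overlapping bigram windows for "red low":
  position 6–7: red low
  position 10–11: red low
  position 19–20: red low

3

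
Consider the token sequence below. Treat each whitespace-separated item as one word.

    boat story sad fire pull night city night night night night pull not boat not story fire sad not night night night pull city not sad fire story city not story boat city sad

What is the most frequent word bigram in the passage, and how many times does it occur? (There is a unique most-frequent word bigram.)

Bigram frequencies (highest first):
  night night: 5
  sad fire: 2
  night pull: 2
  not story: 2
  city not: 2
  boat story: 1
  … (19 more, each ≤ 1)

"night night", 5 times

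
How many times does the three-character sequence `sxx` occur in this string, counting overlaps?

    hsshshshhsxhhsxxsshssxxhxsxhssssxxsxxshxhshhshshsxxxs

Sliding a length-3 window over the 53 characters (51 positions):
  position 14–16: sxx
  position 21–23: sxx
  position 32–34: sxx
  position 35–37: sxx
  position 49–51: sxx

5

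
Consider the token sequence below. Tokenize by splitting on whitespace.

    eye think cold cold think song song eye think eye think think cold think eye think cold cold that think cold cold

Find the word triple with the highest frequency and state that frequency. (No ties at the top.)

"think cold cold", 3 times

Trigram frequencies (highest first):
  think cold cold: 3
  eye think cold: 2
  think eye think: 2
  cold cold think: 1
  cold think song: 1
  think song song: 1
  … (10 more, each ≤ 1)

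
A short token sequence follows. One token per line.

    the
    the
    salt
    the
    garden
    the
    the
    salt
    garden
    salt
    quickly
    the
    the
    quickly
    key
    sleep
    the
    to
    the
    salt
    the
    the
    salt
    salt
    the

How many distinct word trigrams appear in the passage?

20

25 tokens → 23 trigram windows in total.
Repeated trigrams (each contributes count−1 duplicates):
  the the salt: 3
  the salt the: 2
3 duplicate windows → 23 − 3 = 20 distinct.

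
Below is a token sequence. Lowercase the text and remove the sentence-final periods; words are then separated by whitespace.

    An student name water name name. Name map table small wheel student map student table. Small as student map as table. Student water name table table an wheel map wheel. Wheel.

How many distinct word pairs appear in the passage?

26

31 tokens → 30 bigram windows in total.
Repeated bigrams (each contributes count−1 duplicates):
  name name: 2
  student map: 2
  table small: 2
  water name: 2
4 duplicate windows → 30 − 4 = 26 distinct.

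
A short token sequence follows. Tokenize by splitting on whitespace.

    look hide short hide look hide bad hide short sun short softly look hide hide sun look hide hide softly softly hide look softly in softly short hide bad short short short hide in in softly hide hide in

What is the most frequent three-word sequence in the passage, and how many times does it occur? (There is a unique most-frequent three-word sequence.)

Trigram frequencies (highest first):
  look hide hide: 2
  look hide short: 1
  hide short hide: 1
  short hide look: 1
  hide look hide: 1
  look hide bad: 1
  … (30 more, each ≤ 1)

"look hide hide", 2 times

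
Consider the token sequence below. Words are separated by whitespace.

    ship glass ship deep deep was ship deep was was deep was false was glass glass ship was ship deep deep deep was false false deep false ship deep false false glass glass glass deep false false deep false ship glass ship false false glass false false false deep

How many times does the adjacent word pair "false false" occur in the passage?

Scanning the 48 overlapping bigram windows for "false false":
  position 24–25: false false
  position 30–31: false false
  position 36–37: false false
  position 43–44: false false
  position 46–47: false false
  position 47–48: false false

6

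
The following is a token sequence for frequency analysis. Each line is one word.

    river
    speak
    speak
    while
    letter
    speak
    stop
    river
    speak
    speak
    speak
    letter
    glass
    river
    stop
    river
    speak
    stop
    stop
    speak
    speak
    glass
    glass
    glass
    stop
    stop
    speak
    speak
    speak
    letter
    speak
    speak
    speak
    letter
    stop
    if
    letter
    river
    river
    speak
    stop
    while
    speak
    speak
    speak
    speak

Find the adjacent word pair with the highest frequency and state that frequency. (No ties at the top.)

"speak speak", 11 times

Bigram frequencies (highest first):
  speak speak: 11
  river speak: 4
  speak stop: 3
  speak letter: 3
  letter speak: 2
  stop river: 2
  … (17 more, each ≤ 2)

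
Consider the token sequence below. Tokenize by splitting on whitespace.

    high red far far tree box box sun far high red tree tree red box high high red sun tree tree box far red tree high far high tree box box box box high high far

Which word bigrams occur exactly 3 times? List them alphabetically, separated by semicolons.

Bigram counts meeting the condition (exactly 3 times):
  high red: 3
  tree box: 3

high red; tree box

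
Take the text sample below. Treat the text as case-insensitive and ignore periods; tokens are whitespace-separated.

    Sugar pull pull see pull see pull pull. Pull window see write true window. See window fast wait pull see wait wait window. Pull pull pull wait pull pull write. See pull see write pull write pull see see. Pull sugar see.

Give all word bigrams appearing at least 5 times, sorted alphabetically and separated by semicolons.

Bigram counts meeting the condition (at least 5 times):
  pull pull: 6
  pull see: 5

pull pull; pull see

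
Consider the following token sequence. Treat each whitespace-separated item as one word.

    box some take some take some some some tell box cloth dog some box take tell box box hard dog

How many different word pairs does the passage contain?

20 tokens → 19 bigram windows in total.
Repeated bigrams (each contributes count−1 duplicates):
  some some: 2
  some take: 2
  take some: 2
  tell box: 2
4 duplicate windows → 19 − 4 = 15 distinct.

15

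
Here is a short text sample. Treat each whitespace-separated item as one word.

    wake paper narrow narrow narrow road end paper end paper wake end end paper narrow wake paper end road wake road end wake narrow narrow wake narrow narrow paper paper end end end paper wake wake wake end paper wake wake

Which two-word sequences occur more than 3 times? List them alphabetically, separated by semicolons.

Bigram counts meeting the condition (more than 3 times):
  end paper: 5
  narrow narrow: 4

end paper; narrow narrow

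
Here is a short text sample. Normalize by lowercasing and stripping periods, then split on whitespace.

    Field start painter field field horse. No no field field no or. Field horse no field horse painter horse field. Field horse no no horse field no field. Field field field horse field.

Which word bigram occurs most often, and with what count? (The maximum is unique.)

"field field", 6 times

Bigram frequencies (highest first):
  field field: 6
  field horse: 5
  horse no: 3
  no field: 3
  horse field: 3
  no no: 2
  … (9 more, each ≤ 2)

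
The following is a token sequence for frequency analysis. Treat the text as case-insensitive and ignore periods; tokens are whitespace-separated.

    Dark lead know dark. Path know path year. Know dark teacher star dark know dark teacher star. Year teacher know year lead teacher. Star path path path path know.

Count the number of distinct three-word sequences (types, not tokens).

29 tokens → 27 trigram windows in total.
Repeated trigrams (each contributes count−1 duplicates):
  dark teacher star: 2
  know dark teacher: 2
  path path path: 2
3 duplicate windows → 27 − 3 = 24 distinct.

24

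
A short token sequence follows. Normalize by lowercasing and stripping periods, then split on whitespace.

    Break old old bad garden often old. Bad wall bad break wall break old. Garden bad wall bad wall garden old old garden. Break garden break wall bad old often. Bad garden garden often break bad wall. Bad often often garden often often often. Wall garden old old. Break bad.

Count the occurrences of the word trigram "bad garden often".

1

Scanning the 48 overlapping trigram windows for "bad garden often":
  position 4–6: bad garden often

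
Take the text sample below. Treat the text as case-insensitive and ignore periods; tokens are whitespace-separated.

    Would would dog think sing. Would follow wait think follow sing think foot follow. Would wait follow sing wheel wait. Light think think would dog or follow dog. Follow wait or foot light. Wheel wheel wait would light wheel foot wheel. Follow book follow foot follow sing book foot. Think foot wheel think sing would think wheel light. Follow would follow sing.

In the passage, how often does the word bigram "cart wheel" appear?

0

Scanning the 61 overlapping bigram windows for "cart wheel":
  (none found)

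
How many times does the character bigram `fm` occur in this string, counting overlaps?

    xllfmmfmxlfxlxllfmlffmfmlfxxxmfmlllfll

Sliding a length-2 window over the 38 characters (37 positions):
  position 4–5: fm
  position 7–8: fm
  position 17–18: fm
  position 21–22: fm
  position 23–24: fm
  position 31–32: fm

6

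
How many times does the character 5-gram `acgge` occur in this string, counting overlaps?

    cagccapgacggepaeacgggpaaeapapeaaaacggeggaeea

Sliding a length-5 window over the 44 characters (40 positions):
  position 9–13: acgge
  position 34–38: acgge

2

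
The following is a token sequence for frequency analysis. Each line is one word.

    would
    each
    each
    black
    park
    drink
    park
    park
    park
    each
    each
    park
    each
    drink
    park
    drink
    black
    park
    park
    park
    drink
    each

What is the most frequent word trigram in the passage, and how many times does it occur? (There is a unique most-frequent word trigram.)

"park park park", 2 times

Trigram frequencies (highest first):
  park park park: 2
  would each each: 1
  each each black: 1
  each black park: 1
  black park drink: 1
  park drink park: 1
  … (13 more, each ≤ 1)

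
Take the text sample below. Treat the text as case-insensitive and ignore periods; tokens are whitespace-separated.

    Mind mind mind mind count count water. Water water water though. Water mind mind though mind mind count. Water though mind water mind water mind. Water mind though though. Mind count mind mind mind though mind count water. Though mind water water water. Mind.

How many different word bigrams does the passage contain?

13

44 tokens → 43 bigram windows in total.
Repeated bigrams (each contributes count−1 duplicates):
  mind mind: 7
  though mind: 5
  water mind: 5
  water water: 5
  mind count: 4
  mind water: 4
  count water: 3
  mind though: 3
  … (1 more repeated)
30 duplicate windows → 43 − 30 = 13 distinct.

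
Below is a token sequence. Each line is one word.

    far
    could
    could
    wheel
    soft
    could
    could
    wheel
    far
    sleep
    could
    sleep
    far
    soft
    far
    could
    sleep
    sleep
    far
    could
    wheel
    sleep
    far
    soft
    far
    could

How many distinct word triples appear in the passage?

20

26 tokens → 24 trigram windows in total.
Repeated trigrams (each contributes count−1 duplicates):
  could could wheel: 2
  far soft far: 2
  sleep far soft: 2
  soft far could: 2
4 duplicate windows → 24 − 4 = 20 distinct.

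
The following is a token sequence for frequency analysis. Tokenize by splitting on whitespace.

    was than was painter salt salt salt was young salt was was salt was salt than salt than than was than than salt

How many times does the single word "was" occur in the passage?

Scanning the 23 tokens for "was":
  position 1: was
  position 3: was
  position 8: was
  position 11: was
  position 12: was
  position 14: was
  position 20: was

7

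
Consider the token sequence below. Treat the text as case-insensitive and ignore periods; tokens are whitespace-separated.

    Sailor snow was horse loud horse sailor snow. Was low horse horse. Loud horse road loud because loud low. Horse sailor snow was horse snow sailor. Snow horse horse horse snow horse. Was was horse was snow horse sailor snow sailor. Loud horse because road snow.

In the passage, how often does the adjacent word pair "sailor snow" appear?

Scanning the 45 overlapping bigram windows for "sailor snow":
  position 1–2: sailor snow
  position 7–8: sailor snow
  position 21–22: sailor snow
  position 26–27: sailor snow
  position 39–40: sailor snow

5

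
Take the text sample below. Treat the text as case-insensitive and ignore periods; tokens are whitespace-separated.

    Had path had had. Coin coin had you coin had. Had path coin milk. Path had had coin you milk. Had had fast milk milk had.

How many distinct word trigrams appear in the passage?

22

26 tokens → 24 trigram windows in total.
Repeated trigrams (each contributes count−1 duplicates):
  had had coin: 2
  path had had: 2
2 duplicate windows → 24 − 2 = 22 distinct.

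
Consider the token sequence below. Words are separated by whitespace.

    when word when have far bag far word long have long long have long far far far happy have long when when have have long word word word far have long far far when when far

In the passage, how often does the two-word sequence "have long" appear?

Scanning the 35 overlapping bigram windows for "have long":
  position 10–11: have long
  position 13–14: have long
  position 19–20: have long
  position 24–25: have long
  position 30–31: have long

5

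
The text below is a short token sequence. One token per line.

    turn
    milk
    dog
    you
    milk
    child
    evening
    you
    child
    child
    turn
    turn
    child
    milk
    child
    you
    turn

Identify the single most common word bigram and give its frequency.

"milk child", 2 times

Bigram frequencies (highest first):
  milk child: 2
  turn milk: 1
  milk dog: 1
  dog you: 1
  you milk: 1
  child evening: 1
  … (9 more, each ≤ 1)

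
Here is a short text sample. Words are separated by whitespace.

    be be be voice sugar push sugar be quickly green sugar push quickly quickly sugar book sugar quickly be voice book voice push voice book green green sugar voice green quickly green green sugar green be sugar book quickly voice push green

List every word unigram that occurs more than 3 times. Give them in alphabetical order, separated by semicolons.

Unigram counts meeting the condition (more than 3 times):
  be: 6
  book: 4
  green: 8
  push: 4
  quickly: 6
  sugar: 8
  voice: 6

be; book; green; push; quickly; sugar; voice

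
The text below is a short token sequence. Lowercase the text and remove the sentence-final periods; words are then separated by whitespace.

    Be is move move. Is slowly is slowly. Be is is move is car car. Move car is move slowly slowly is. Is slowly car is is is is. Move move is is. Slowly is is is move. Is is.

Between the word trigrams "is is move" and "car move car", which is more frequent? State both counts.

"is is move": 3 occurrences
"car move car": 1 occurrence

"is is move" (3 vs 1)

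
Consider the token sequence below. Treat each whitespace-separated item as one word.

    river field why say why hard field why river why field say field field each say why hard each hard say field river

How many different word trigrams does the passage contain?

23 tokens → 21 trigram windows in total.
Repeated trigrams (each contributes count−1 duplicates):
  say why hard: 2
1 duplicate windows → 21 − 1 = 20 distinct.

20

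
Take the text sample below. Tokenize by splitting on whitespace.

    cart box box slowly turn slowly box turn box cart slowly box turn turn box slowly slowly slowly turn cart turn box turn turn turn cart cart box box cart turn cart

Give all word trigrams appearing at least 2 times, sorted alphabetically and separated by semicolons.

box turn turn; cart box box; slowly box turn

Trigram counts meeting the condition (at least 2 times):
  box turn turn: 2
  cart box box: 2
  slowly box turn: 2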